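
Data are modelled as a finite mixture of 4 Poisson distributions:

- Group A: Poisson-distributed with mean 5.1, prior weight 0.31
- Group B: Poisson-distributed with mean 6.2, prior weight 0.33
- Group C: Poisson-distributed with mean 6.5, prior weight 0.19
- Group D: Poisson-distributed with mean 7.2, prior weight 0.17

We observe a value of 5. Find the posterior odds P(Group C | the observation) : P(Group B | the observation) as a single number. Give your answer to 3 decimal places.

Only the two components matter; the odds are (π_i f_i(x)) / (π_j f_j(x)).
Component likelihoods at x = 5:
  L_A = e^(−5.1)·5.1^5/5! = 0.175294
  L_B = e^(−6.2)·6.2^5/5! = 0.154936
  L_C = e^(−6.5)·6.5^5/5! = 0.145369
  L_D = e^(−7.2)·7.2^5/5! = 0.120382
Odds = (0.19/0.33) × (0.145369/0.154936) = 0.575758 × 0.938253 ≈ 0.540

0.540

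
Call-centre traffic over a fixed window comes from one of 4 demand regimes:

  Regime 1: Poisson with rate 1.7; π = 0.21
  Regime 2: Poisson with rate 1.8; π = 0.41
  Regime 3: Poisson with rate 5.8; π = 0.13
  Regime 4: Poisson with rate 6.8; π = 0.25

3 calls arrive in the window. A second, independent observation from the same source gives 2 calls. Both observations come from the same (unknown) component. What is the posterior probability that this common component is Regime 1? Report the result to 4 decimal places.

The responsibility of component k is P(Z=k) f_k(x) divided by Σ_j P(Z=j) f_j(x).
Since both observations come from the same component, the likelihood for component k is f_k(x₁)·f_k(x₂).
  p_1 = [e^(−1.7)·1.7^3/3! = 0.149587] × [0.263978] = 0.0394877
  p_2 = [e^(−1.8)·1.8^3/3! = 0.160671] × [0.267784] = 0.043025
  p_3 = [e^(−5.8)·5.8^3/3! = 0.098452] × [0.0509235] = 0.00501352
  p_4 = [e^(−6.8)·6.8^3/3! = 0.0583678] × [0.0257505] = 0.001503
Multiply by the mixture weights:
  P(Z=1)·p_1 = 0.21 × 0.0394877 = 0.00829242
  P(Z=2)·p_2 = 0.41 × 0.043025 = 0.0176403
  P(Z=3)·p_3 = 0.13 × 0.00501352 = 0.000651758
  P(Z=4)·p_4 = 0.25 × 0.001503 = 0.000375749
Sum: 0.00829242 + 0.0176403 + 0.000651758 + 0.000375749 = 0.0269602
So the posterior for Regime 1 is 0.00829242 / 0.0269602 ≈ 0.3076.

0.3076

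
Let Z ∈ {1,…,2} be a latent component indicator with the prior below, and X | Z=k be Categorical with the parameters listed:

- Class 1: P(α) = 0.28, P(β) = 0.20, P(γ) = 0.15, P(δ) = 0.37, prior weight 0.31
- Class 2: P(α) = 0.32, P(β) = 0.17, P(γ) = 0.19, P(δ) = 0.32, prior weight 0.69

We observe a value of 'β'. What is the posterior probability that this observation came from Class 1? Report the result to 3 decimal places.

0.346

The responsibility of component k is P(Z=k) f_k(x) divided by Σ_j P(Z=j) f_j(x).
Component likelihoods at x = 'β':
  L_1 = P(β | comp) = 0.20
  L_2 = P(β | comp) = 0.17
Weight by the priors:
  P(Z=1)·L_1 = 0.31 × 0.2 = 0.062
  P(Z=2)·L_2 = 0.69 × 0.17 = 0.1173
Sum: 0.062 + 0.1173 = 0.1793
So the posterior for Class 1 is 0.062 / 0.1793 ≈ 0.346.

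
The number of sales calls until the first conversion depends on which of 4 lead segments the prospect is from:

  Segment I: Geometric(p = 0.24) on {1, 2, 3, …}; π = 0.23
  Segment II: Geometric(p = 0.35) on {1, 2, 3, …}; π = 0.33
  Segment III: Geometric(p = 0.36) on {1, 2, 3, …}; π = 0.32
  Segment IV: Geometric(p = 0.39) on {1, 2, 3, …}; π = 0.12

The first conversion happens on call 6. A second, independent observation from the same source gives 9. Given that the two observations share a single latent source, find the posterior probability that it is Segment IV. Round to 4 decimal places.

Apply Bayes' rule: the posterior for each component is proportional to its prior times its likelihood at x.
Since both observations come from the same component, the likelihood for component k is f_k(x₁)·f_k(x₂).
  p_I = [0.0608526] × [0.0267128] = 0.00162555
  p_II = [0.0406102] × [0.0111526] = 0.000452908
  p_III = [0.0386547] × [0.0101331] = 0.000391692
  p_IV = [0.0329393] × [0.00747659] = 0.000246273
Multiply by the mixture weights:
  π_I·p_I = 0.23 × 0.00162555 = 0.000373876
  π_II·p_II = 0.33 × 0.000452908 = 0.00014946
  π_III·p_III = 0.32 × 0.000391692 = 0.000125341
  π_IV·p_IV = 0.12 × 0.000246273 = 2.95528e-05
Evidence: 0.000373876 + 0.00014946 + 0.000125341 + 2.95528e-05 = 0.000678229
Responsibility of Segment IV: 2.95528e-05 / 0.000678229 ≈ 0.0436

0.0436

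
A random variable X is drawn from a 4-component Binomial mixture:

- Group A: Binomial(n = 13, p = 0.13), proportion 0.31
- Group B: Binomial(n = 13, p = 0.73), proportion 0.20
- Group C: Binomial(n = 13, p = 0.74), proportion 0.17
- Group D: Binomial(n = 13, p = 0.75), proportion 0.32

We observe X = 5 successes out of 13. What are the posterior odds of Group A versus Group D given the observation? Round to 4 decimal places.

3.2603

Posterior odds = (P(Z=i) f_i(x)) / (P(Z=j) f_j(x)); the normalising sum cancels.
Evaluate each component's likelihood at the observed value:
  p_A = C(13,5)·0.13^5·0.87^8 = 1287·3.71293e-05·0.328212 = 0.0156837
  p_B = C(13,5)·0.73^5·0.27^8 = 1287·0.207307·2.8243e-05 = 0.00753534
  p_C = C(13,5)·0.74^5·0.26^8 = 1287·0.221901·2.08827e-05 = 0.00596381
  p_D = C(13,5)·0.75^5·0.25^8 = 1287·0.237305·1.52588e-05 = 0.0046602
Posterior odds = (P(Z=A)·p_A) / (P(Z=D)·p_D) = (0.31·0.0156837) / (0.32·0.0046602) = 0.00486196 / 0.00149127 ≈ 3.2603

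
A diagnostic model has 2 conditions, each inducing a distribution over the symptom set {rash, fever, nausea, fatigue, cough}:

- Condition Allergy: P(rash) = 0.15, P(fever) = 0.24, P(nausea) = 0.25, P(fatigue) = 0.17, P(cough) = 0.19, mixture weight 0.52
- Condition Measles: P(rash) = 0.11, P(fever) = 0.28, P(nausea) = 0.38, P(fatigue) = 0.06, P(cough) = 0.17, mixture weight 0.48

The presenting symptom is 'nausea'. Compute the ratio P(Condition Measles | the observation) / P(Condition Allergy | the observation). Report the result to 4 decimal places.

1.4031

Posterior odds = (w_i f_i(x)) / (w_j f_j(x)); the normalising sum cancels.
Evaluate each component's likelihood at the observed value:
  f_Allergy = 0.25
  f_Measles = 0.38
0.1824 / 0.13 ≈ 1.4031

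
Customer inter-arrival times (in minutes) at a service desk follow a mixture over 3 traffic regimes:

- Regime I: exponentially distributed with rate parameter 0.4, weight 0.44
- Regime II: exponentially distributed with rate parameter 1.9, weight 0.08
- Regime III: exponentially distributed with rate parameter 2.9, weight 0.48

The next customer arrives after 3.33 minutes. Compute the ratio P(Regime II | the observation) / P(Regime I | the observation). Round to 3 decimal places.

0.006

Posterior odds = (π_i f_i(x)) / (π_j f_j(x)); the normalising sum cancels.
Evaluate each component's likelihood at the observed value:
  f_I = 0.4·e^(−0.4·3.33) = 0.4·e^(−1.3320) = 0.10558
  f_II = 1.9·e^(−1.9·3.33) = 1.9·e^(−6.3270) = 0.00339604
  f_III = 2.9·e^(−2.9·3.33) = 2.9·e^(−9.6570) = 0.000185531
0.000271683 / 0.046455 ≈ 0.006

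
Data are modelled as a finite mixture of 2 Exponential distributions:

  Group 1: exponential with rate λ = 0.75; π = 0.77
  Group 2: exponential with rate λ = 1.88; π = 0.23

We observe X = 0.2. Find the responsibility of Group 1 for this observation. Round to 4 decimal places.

0.6261

By Bayes' theorem, P(k | x) = P(Z=k) f_k(x) / Σ_j P(Z=j) f_j(x).
Component likelihoods at x = 0.2:
  p_1 = 0.645531
  p_2 = 1.29081
Unnormalised posteriors:
  P(Z=1)·p_1 = 0.77 × 0.645531 = 0.497059
  P(Z=2)·p_2 = 0.23 × 1.29081 = 0.296887
Normaliser: 0.497059 + 0.296887 = 0.793946
Responsibility of Group 1: 0.497059 / 0.793946 ≈ 0.6261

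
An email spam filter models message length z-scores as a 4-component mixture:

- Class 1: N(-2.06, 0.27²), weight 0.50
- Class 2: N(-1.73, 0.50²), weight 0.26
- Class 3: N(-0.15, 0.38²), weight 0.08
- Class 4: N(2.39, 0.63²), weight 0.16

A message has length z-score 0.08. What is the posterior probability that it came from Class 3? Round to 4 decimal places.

0.9941

P(component k | x) = π_k·f_k(x) / marginal(x), where marginal(x) = Σ_j π_j·f_j(x).
Normal densities:
  L_1 = (1/(0.27·√(2π)))·exp(−(0.08−-2.06)²/(2·0.27²)) = 1.477564·exp(-31.41015) = 3.37513e-14
  L_2 = (1/(0.50·√(2π)))·exp(−(0.08−-1.73)²/(2·0.50²)) = 0.797885·exp(-6.55220) = 0.00113856
  L_3 = (1/(0.38·√(2π)))·exp(−(0.08−-0.15)²/(2·0.38²)) = 1.049848·exp(-0.18317) = 0.87413
  L_4 = (1/(0.63·√(2π)))·exp(−(0.08−2.39)²/(2·0.63²)) = 0.633242·exp(-6.72222) = 0.000762334
Multiply by the mixture weights:
  π_1·L_1 = 0.50 × 3.37513e-14 = 1.68757e-14
  π_2·L_2 = 0.26 × 0.00113856 = 0.000296025
  π_3·L_3 = 0.08 × 0.87413 = 0.0699304
  π_4·L_4 = 0.16 × 0.000762334 = 0.000121973
Evidence: 1.68757e-14 + 0.000296025 + 0.0699304 + 0.000121973 = 0.0703484
So the posterior for Class 3 is 0.0699304 / 0.0703484 ≈ 0.9941.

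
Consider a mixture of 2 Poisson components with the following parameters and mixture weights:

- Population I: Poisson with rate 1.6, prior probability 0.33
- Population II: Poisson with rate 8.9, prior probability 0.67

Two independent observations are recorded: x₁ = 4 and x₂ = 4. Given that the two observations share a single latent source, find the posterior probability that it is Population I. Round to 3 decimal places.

P(component k | x) = π_k·f_k(x) / marginal(x), where marginal(x) = Σ_j π_j·f_j(x).
Since both observations come from the same component, the likelihood for component k is f_k(x₁)·f_k(x₂).
  L_I = [0.0551312] × [0.0551312] = 0.00303945
  L_II = [0.0356556] × [0.0356556] = 0.00127132
Multiply by the mixture weights:
  π_I·L_I = 0.33 × 0.00303945 = 0.00100302
  π_II·L_II = 0.67 × 0.00127132 = 0.000851786
Evidence: 0.00100302 + 0.000851786 = 0.0018548
Responsibility of Population I: 0.00100302 / 0.0018548 ≈ 0.541

0.541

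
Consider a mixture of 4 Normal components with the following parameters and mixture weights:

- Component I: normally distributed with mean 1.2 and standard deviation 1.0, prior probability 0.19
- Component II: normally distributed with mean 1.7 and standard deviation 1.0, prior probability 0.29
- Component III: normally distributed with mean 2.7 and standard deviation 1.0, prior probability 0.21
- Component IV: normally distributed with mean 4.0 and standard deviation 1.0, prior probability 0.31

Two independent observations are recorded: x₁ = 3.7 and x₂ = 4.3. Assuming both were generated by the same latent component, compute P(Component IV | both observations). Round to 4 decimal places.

0.8850

Apply Bayes' rule: the posterior for each component is proportional to its prior times its likelihood at x.
Since both observations come from the same component, the likelihood for component k is f_k(x₁)·f_k(x₂).
  p_I = [0.0175283] × [0.00326682] = 5.72618e-05
  p_II = [0.053991] × [0.013583] = 0.000733358
  p_III = [0.241971] × [0.110921] = 0.0268396
  p_IV = [0.381388] × [0.381388] = 0.145457
Multiply by the mixture weights:
  π_I·p_I = 0.19 × 5.72618e-05 = 1.08797e-05
  π_II·p_II = 0.29 × 0.000733358 = 0.000212674
  π_III·p_III = 0.21 × 0.0268396 = 0.00563631
  π_IV·p_IV = 0.31 × 0.145457 = 0.0450916
Evidence: 1.08797e-05 + 0.000212674 + 0.00563631 + 0.0450916 = 0.0509514
P(Component IV | x₁,x₂) ≈ 0.8850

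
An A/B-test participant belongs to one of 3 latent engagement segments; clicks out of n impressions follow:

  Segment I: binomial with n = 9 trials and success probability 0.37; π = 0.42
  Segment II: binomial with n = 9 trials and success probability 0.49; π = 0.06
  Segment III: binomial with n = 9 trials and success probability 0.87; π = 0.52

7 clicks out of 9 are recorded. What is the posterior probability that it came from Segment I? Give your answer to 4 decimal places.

0.0442

P(component k | x) = π_k·f_k(x) / marginal(x), where marginal(x) = Σ_j π_j·f_j(x).
Binomial probabilities:
  p_I = C(9,7)·0.37^7·0.63^2 = 36·0.000949319·0.3969 = 0.0135642
  p_II = C(9,7)·0.49^7·0.51^2 = 36·0.00678223·0.2601 = 0.0635061
  p_III = C(9,7)·0.87^7·0.13^2 = 36·0.377255·0.0169 = 0.229522
Unnormalised posteriors:
  π_I·p_I = 0.42 × 0.0135642 = 0.00569698
  π_II·p_II = 0.06 × 0.0635061 = 0.00381037
  π_III·p_III = 0.52 × 0.229522 = 0.119351
Denominator: 0.00569698 + 0.00381037 + 0.119351 = 0.128859
P(Segment I | data) ≈ 0.0442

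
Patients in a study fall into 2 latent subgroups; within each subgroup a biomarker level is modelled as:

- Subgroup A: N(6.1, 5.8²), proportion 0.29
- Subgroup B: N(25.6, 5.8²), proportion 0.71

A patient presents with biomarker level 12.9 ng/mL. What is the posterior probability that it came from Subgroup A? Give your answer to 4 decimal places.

0.6931

By Bayes' theorem, P(k | x) = π_k f_k(x) / Σ_j π_j f_j(x).
Evaluate each component's likelihood at the observed value:
  L_A = 0.0345941
  L_B = 0.00625677
Multiply by the mixture weights:
  π_A·L_A = 0.29 × 0.0345941 = 0.0100323
  π_B·L_B = 0.71 × 0.00625677 = 0.00444231
Evidence: 0.0100323 + 0.00444231 = 0.0144746
Responsibility of Subgroup A: 0.0100323 / 0.0144746 ≈ 0.6931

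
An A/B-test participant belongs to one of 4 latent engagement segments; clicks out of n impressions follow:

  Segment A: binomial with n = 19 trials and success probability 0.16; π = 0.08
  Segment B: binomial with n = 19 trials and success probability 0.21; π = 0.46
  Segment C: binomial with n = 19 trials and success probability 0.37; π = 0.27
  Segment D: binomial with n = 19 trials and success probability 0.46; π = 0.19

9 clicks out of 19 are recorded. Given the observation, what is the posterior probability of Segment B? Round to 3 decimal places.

P(component k | x) = w_k·f_k(x) / marginal(x), where marginal(x) = Σ_j w_j·f_j(x).
Evaluate each component's likelihood at the observed value:
  L_A = C(19,9)·0.16^9·0.84^10 = 92378·6.87195e-08·0.174901 = 0.0011103
  L_B = C(19,9)·0.21^9·0.79^10 = 92378·7.9428e-07·0.0946828 = 0.00694725
  L_C = C(19,9)·0.37^9·0.63^10 = 92378·0.000129962·0.0098493 = 0.118247
  L_D = C(19,9)·0.46^9·0.54^10 = 92378·0.00092219·0.00210833 = 0.179608
Prior × likelihood for each component:
  w_A·L_A = 0.08 × 0.0011103 = 8.88242e-05
  w_B·L_B = 0.46 × 0.00694725 = 0.00319574
  w_C·L_C = 0.27 × 0.118247 = 0.0319266
  w_D·L_D = 0.19 × 0.179608 = 0.0341256
Marginal: 8.88242e-05 + 0.00319574 + 0.0319266 + 0.0341256 = 0.0693368
P(Segment B | data) = 0.00319574 / 0.0693368 ≈ 0.046

0.046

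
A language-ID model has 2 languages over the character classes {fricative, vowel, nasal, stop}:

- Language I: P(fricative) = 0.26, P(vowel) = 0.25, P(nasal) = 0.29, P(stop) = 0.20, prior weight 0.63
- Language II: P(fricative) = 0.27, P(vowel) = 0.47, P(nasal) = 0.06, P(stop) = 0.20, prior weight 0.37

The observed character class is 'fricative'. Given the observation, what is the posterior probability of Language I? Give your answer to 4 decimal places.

0.6212

The responsibility of component k is w_k f_k(x) divided by Σ_j w_j f_j(x).
Categorical probabilities:
  p_I = 0.26
  p_II = 0.27
Weight by the priors:
  w_I·p_I = 0.63 × 0.26 = 0.1638
  w_II·p_II = 0.37 × 0.27 = 0.0999
Sum: 0.1638 + 0.0999 = 0.2637
P(Language I | 'fricative') ≈ 0.6212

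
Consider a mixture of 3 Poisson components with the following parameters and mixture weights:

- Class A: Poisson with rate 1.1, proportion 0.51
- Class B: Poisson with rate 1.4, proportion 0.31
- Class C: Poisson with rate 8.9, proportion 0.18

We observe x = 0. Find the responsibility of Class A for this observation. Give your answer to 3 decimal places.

0.689

Apply Bayes' rule: the posterior for each component is proportional to its prior times its likelihood at x.
Poisson probabilities:
  p_A = e^(−1.1)·1.1^0/0! = 0.332871
  p_B = e^(−1.4)·1.4^0/0! = 0.246597
  p_C = e^(−8.9)·8.9^0/0! = 0.000136389
Prior × likelihood for each component:
  π_A·p_A = 0.51 × 0.332871 = 0.169764
  π_B·p_B = 0.31 × 0.246597 = 0.0764451
  π_C·p_C = 0.18 × 0.000136389 = 2.455e-05
Evidence: 0.169764 + 0.0764451 + 2.455e-05 = 0.246234
P(Class A | x) ≈ 0.689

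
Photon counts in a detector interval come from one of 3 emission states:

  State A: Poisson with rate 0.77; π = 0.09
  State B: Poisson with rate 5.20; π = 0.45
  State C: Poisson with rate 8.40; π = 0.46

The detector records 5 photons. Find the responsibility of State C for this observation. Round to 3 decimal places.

0.314

P(component k | x) = π_k·f_k(x) / marginal(x), where marginal(x) = Σ_j π_j·f_j(x).
Evaluate each component's likelihood at the observed value:
  p_A = 0.0010444
  p_B = 0.174785
  p_C = 0.0783685
Multiply by the mixture weights:
  π_A·p_A = 0.09 × 0.0010444 = 9.39957e-05
  π_B·p_B = 0.45 × 0.174785 = 0.0786533
  π_C·p_C = 0.46 × 0.0783685 = 0.0360495
Normaliser: 9.39957e-05 + 0.0786533 + 0.0360495 = 0.114797
So the posterior for State C is 0.0360495 / 0.114797 ≈ 0.314.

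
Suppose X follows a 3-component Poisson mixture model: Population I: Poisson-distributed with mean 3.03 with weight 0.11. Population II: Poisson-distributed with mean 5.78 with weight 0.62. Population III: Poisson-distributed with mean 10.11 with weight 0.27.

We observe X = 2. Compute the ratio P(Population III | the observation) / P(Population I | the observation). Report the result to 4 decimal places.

Since P(k|x) ∝ P(Z=k) f_k(x), the posterior odds are P(Z=i) f_i(x) / (P(Z=j) f_j(x)).
Component likelihoods at x = 2:
  p_I = 0.221791
  p_II = 0.0515945
  p_III = 0.00207852
Odds = (0.27/0.11) × (0.00207852/0.221791) = 2.45455 × 0.00937157 ≈ 0.0230

0.0230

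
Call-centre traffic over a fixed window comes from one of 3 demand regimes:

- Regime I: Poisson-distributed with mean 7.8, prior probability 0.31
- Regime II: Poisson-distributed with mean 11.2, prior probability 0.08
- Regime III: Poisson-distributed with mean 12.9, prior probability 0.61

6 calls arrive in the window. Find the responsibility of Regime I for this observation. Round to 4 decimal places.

0.7570

Posterior ∝ prior × likelihood, so P(k | x) ∝ π_k f_k(x); normalise over all components.
Poisson probabilities:
  p_I = 0.128156
  p_II = 0.0374867
  p_III = 0.0159885
Prior × likelihood for each component:
  π_I·p_I = 0.31 × 0.128156 = 0.0397283
  π_II·p_II = 0.08 × 0.0374867 = 0.00299894
  π_III·p_III = 0.61 × 0.0159885 = 0.00975297
Sum: 0.0397283 + 0.00299894 + 0.00975297 = 0.0524802
P(Regime I | x) ≈ 0.7570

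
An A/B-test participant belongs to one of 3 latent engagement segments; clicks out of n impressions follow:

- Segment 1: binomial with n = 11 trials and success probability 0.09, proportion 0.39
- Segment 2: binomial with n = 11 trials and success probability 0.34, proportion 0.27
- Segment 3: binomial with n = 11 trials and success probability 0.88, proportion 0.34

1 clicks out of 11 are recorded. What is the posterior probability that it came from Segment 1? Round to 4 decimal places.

0.9047

Apply Bayes' rule: the posterior for each component is proportional to its prior times its likelihood at x.
Evaluate each component's likelihood at the observed value:
  L_1 = C(11,1)·0.09^1·0.91^10 = 11·0.09·0.389416 = 0.385522
  L_2 = C(11,1)·0.34^1·0.66^10 = 11·0.34·0.0156834 = 0.0586558
  L_3 = C(11,1)·0.88^1·0.12^10 = 11·0.88·6.19174e-10 = 5.9936e-09
Multiply by the mixture weights:
  w_1·L_1 = 0.39 × 0.385522 = 0.150354
  w_2·L_2 = 0.27 × 0.0586558 = 0.0158371
  w_3·L_3 = 0.34 × 5.9936e-09 = 2.03782e-09
Normaliser: 0.150354 + 0.0158371 + 2.03782e-09 = 0.166191
So the posterior for Segment 1 is 0.150354 / 0.166191 ≈ 0.9047.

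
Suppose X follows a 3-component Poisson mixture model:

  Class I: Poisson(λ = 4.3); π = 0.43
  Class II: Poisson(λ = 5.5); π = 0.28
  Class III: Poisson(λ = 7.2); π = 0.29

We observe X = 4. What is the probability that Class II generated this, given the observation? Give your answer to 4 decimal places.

P(component k | x) = w_k·f_k(x) / marginal(x), where marginal(x) = Σ_j w_j·f_j(x).
Component likelihoods at x = 4:
  f_I = e^(−4.3)·4.3^4/4! = 0.193284
  f_II = e^(−5.5)·5.5^4/4! = 0.155819
  f_III = e^(−7.2)·7.2^4/4! = 0.0835985
Unnormalised posteriors:
  w_I·f_I = 0.43 × 0.193284 = 0.0831122
  w_II·f_II = 0.28 × 0.155819 = 0.0436293
  w_III·f_III = 0.29 × 0.0835985 = 0.0242436
Denominator: 0.0831122 + 0.0436293 + 0.0242436 = 0.150985
P(Class II | 4) = 0.0436293 / 0.150985 ≈ 0.2890

0.2890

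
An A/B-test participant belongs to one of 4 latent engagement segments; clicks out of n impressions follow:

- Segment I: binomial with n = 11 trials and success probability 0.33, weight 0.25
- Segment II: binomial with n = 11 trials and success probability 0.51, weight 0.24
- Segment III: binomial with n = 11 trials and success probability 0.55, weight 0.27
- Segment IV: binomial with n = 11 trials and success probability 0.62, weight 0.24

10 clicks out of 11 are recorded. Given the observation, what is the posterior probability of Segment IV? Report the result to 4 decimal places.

The responsibility of component k is π_k f_k(x) divided by Σ_j π_j f_j(x).
Evaluate each component's likelihood at the observed value:
  p_I = 0.000112877
  p_II = 0.00641639
  p_III = 0.0125381
  p_IV = 0.0350827
Multiply by the mixture weights:
  π_I·p_I = 0.25 × 0.000112877 = 2.82193e-05
  π_II·p_II = 0.24 × 0.00641639 = 0.00153993
  π_III·p_III = 0.27 × 0.0125381 = 0.00338529
  π_IV·p_IV = 0.24 × 0.0350827 = 0.00841985
Marginal: 2.82193e-05 + 0.00153993 + 0.00338529 + 0.00841985 = 0.0133733
P(Segment IV | the observation) = 0.00841985 / 0.0133733 ≈ 0.6296

0.6296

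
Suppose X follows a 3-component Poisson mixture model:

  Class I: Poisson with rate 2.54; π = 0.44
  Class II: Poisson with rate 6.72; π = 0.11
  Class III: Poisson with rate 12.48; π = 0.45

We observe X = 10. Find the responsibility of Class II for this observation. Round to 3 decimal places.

0.137

Posterior ∝ prior × likelihood, so P(k | x) ∝ π_k f_k(x); normalise over all components.
Poisson probabilities:
  p_I = e^(−2.54)·2.54^10/10! = 0.000242922
  p_II = e^(−6.72)·6.72^10/10! = 0.0624411
  p_III = e^(−12.48)·12.48^10/10! = 0.0960257
Multiply by the mixture weights:
  π_I·p_I = 0.44 × 0.000242922 = 0.000106886
  π_II·p_II = 0.11 × 0.0624411 = 0.00686852
  π_III·p_III = 0.45 × 0.0960257 = 0.0432116
Denominator: 0.000106886 + 0.00686852 + 0.0432116 = 0.050187
Responsibility of Class II: 0.00686852 / 0.050187 ≈ 0.137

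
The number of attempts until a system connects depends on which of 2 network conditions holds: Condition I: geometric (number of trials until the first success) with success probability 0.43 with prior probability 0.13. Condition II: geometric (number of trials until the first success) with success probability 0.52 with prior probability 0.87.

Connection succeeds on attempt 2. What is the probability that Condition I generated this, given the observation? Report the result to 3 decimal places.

The responsibility of component k is P(Z=k) f_k(x) divided by Σ_j P(Z=j) f_j(x).
Evaluate each component's likelihood at the observed value:
  p_I = 0.43·(1−0.43)^1 = 0.43·0.57 = 0.2451
  p_II = 0.52·(1−0.52)^1 = 0.52·0.48 = 0.2496
Prior × likelihood for each component:
  P(Z=I)·p_I = 0.13 × 0.2451 = 0.031863
  P(Z=II)·p_II = 0.87 × 0.2496 = 0.217152
Normaliser: 0.031863 + 0.217152 = 0.249015
P(Condition I | the observation) = 0.031863 / 0.249015 ≈ 0.128

0.128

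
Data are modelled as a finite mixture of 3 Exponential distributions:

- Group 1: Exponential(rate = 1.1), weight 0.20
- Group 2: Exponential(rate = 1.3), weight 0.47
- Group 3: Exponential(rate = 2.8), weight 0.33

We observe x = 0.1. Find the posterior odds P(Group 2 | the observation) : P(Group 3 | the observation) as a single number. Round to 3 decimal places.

The posterior odds equal the prior odds times the likelihood ratio: (π_i/π_j)·(f_i(x)/f_j(x)).
Evaluate each component's likelihood at the observed value:
  L_1 = 1.1·e^(−1.1·0.1) = 1.1·e^(−0.1100) = 0.985418
  L_2 = 1.3·e^(−1.3·0.1) = 1.3·e^(−0.1300) = 1.14152
  L_3 = 2.8·e^(−2.8·0.1) = 2.8·e^(−0.2800) = 2.11619
Odds = (0.47/0.33) × (1.14152/2.11619) = 1.42424 × 0.539423 ≈ 0.768

0.768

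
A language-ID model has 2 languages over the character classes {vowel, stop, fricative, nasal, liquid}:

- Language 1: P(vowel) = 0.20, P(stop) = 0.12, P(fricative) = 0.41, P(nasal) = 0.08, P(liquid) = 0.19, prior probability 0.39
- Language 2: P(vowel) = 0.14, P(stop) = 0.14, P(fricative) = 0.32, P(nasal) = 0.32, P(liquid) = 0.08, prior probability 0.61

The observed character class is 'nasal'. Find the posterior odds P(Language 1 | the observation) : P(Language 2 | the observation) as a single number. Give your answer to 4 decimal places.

Posterior odds = (P(Z=i) f_i(x)) / (P(Z=j) f_j(x)); the normalising sum cancels.
Categorical probabilities:
  L_1 = P(nasal | comp) = 0.08
  L_2 = P(nasal | comp) = 0.32
Posterior odds = (P(Z=1)·L_1) / (P(Z=2)·L_2) = (0.39·0.08) / (0.61·0.32) = 0.0312 / 0.1952 ≈ 0.1598

0.1598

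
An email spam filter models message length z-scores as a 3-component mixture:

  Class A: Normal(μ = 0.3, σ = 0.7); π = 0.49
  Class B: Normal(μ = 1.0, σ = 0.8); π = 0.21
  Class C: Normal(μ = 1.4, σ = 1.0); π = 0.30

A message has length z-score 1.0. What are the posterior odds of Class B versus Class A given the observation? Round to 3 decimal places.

Posterior odds = (w_i f_i(x)) / (w_j f_j(x)); the normalising sum cancels.
Evaluate each component's likelihood at the observed value:
  L_A = (1/(0.7·√(2π)))·exp(−(1.0−0.3)²/(2·0.7²)) = 0.569918·exp(-0.50000) = 0.345672
  L_B = (1/(0.8·√(2π)))·exp(−(1.0−1.0)²/(2·0.8²)) = 0.498678·exp(-0.00000) = 0.498678
  L_C = (1/(1.0·√(2π)))·exp(−(1.0−1.4)²/(2·1.0²)) = 0.398942·exp(-0.08000) = 0.36827
0.104722 / 0.16938 ≈ 0.618

0.618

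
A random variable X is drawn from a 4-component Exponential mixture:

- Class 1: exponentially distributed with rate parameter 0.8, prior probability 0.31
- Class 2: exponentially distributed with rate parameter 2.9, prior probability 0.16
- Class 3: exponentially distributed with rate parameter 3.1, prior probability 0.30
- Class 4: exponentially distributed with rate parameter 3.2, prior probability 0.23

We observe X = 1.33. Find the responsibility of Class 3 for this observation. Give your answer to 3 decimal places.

P(component k | x) = π_k·f_k(x) / marginal(x), where marginal(x) = Σ_j π_j·f_j(x).
Component likelihoods at x = 1.33:
  L_1 = 0.8·e^(−0.8·1.33) = 0.8·e^(−1.0640) = 0.276058
  L_2 = 2.9·e^(−2.9·1.33) = 2.9·e^(−3.8570) = 0.0612808
  L_3 = 3.1·e^(−3.1·1.33) = 3.1·e^(−4.1230) = 0.0502071
  L_4 = 3.2·e^(−3.2·1.33) = 3.2·e^(−4.2560) = 0.0453725
Unnormalised posteriors:
  π_1·L_1 = 0.31 × 0.276058 = 0.085578
  π_2·L_2 = 0.16 × 0.0612808 = 0.00980492
  π_3·L_3 = 0.30 × 0.0502071 = 0.0150621
  π_4·L_4 = 0.23 × 0.0453725 = 0.0104357
Marginal: 0.085578 + 0.00980492 + 0.0150621 + 0.0104357 = 0.120881
Responsibility of Class 3: 0.0150621 / 0.120881 ≈ 0.125

0.125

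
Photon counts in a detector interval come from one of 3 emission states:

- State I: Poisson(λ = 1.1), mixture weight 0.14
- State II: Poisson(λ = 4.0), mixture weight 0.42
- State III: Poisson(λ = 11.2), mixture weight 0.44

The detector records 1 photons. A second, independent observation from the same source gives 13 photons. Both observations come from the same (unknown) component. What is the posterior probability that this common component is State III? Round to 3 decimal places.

Posterior ∝ prior × likelihood, so P(k | x) ∝ π_k f_k(x); normalise over all components.
Since both observations come from the same component, the likelihood for component k is f_k(x₁)·f_k(x₂).
  L_I = [0.366158] × [1.84544e-10] = 6.75724e-11
  L_II = [0.0732626] × [0.000197388] = 1.44612e-05
  L_III = [0.000153151] × [0.0958199] = 1.46749e-05
Multiply by the mixture weights:
  π_I·L_I = 0.14 × 6.75724e-11 = 9.46014e-12
  π_II·L_II = 0.42 × 1.44612e-05 = 6.0737e-06
  π_III·L_III = 0.44 × 1.46749e-05 = 6.45696e-06
Sum: 9.46014e-12 + 6.0737e-06 + 6.45696e-06 = 1.25307e-05
P(State III | x₁, x₂) ≈ 0.515

0.515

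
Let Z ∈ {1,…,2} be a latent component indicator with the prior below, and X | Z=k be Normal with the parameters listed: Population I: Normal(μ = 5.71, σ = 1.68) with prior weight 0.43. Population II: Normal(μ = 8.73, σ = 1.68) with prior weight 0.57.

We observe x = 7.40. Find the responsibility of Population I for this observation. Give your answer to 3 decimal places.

P(component k | x) = π_k·f_k(x) / marginal(x), where marginal(x) = Σ_j π_j·f_j(x).
Evaluate each component's likelihood at the observed value:
  L_I = 0.143173
  L_II = 0.173583
Unnormalised posteriors:
  π_I·L_I = 0.43 × 0.143173 = 0.0615643
  π_II·L_II = 0.57 × 0.173583 = 0.0989422
Sum: 0.0615643 + 0.0989422 = 0.160507
P(Population I | the observation) = 0.0615643 / 0.160507 ≈ 0.384

0.384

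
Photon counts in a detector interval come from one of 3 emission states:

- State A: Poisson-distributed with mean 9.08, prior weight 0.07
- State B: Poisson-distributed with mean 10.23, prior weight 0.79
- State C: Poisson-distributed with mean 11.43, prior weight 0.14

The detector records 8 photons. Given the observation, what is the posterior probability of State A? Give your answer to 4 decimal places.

Apply Bayes' rule: the posterior for each component is proportional to its prior times its likelihood at x.
Evaluate each component's likelihood at the observed value:
  L_A = e^(−9.08)·9.08^8/8! = 0.130549
  L_B = e^(−10.23)·10.23^8/8! = 0.107313
  L_C = e^(−11.43)·11.43^8/8! = 0.0784989
Multiply by the mixture weights:
  π_A·L_A = 0.07 × 0.130549 = 0.00913841
  π_B·L_B = 0.79 × 0.107313 = 0.0847772
  π_C·L_C = 0.14 × 0.0784989 = 0.0109898
Sum: 0.00913841 + 0.0847772 + 0.0109898 = 0.104905
P(State A | the observation) ≈ 0.0871

0.0871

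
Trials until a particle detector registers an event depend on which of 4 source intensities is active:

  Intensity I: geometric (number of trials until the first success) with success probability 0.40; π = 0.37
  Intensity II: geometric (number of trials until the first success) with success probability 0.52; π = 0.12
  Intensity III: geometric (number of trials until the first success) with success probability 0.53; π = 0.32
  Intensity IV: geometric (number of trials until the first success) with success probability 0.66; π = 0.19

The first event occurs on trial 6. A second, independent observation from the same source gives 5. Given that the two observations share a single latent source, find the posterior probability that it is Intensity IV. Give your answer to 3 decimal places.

0.007

By Bayes' theorem, P(k | x) = w_k f_k(x) / Σ_j w_j f_j(x).
Since both observations come from the same component, the likelihood for component k is f_k(x₁)·f_k(x₂).
  p_I = [0.40·(1−0.40)^5 = 0.40·0.07776 = 0.031104] × [0.05184] = 0.00161243
  p_II = [0.52·(1−0.52)^5 = 0.52·0.0254804 = 0.0132498] × [0.0276038] = 0.000365745
  p_III = [0.53·(1−0.53)^5 = 0.53·0.0229345 = 0.0121553] × [0.0258623] = 0.000314364
  p_IV = [0.66·(1−0.66)^5 = 0.66·0.00454354 = 0.00299874] × [0.00881982] = 2.64483e-05
Weight by the priors:
  w_I·p_I = 0.37 × 0.00161243 = 0.0005966
  w_II·p_II = 0.12 × 0.000365745 = 4.38893e-05
  w_III·p_III = 0.32 × 0.000314364 = 0.000100596
  w_IV·p_IV = 0.19 × 2.64483e-05 = 5.02518e-06
Sum: 0.0005966 + 4.38893e-05 + 0.000100596 + 5.02518e-06 = 0.000746111
So the posterior for Intensity IV is 5.02518e-06 / 0.000746111 ≈ 0.007.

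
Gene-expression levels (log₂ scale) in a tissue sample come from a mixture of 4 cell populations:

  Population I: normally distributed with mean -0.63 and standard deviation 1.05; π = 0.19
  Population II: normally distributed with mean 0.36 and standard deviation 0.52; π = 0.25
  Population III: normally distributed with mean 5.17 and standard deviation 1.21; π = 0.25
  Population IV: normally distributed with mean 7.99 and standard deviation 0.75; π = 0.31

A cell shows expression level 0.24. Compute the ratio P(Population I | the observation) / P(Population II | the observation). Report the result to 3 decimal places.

Posterior odds = (π_i f_i(x)) / (π_j f_j(x)); the normalising sum cancels.
Evaluate each component's likelihood at the observed value:
  f_I = 0.269552
  f_II = 0.747038
  f_III = 8.19136e-05
  f_IV = 3.46217e-24
0.0512149 / 0.186759 ≈ 0.274

0.274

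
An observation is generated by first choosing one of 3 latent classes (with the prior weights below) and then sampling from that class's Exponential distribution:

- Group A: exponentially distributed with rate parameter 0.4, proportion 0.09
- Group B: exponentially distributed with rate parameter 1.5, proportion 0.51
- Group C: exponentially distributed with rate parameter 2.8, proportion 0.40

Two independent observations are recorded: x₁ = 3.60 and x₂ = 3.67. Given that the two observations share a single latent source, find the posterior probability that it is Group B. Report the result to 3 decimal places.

0.026

Posterior ∝ prior × likelihood, so P(k | x) ∝ π_k f_k(x); normalise over all components.
Since both observations come from the same component, the likelihood for component k is f_k(x₁)·f_k(x₂).
  f_A = [0.4·e^(−0.4·3.60) = 0.4·e^(−1.4400) = 0.0947711] × [0.0921543] = 0.00873357
  f_B = [1.5·e^(−1.5·3.60) = 1.5·e^(−5.4000) = 0.00677487] × [0.00609958] = 4.13239e-05
  f_C = [2.8·e^(−2.8·3.60) = 2.8·e^(−10.0800) = 0.000117346] × [9.64602e-05] = 1.13192e-08
Unnormalised posteriors:
  π_A·f_A = 0.09 × 0.00873357 = 0.000786021
  π_B·f_B = 0.51 × 4.13239e-05 = 2.10752e-05
  π_C·f_C = 0.40 × 1.13192e-08 = 4.5277e-09
Evidence: 0.000786021 + 2.10752e-05 + 4.5277e-09 = 0.000807101
So the posterior for Group B is 2.10752e-05 / 0.000807101 ≈ 0.026.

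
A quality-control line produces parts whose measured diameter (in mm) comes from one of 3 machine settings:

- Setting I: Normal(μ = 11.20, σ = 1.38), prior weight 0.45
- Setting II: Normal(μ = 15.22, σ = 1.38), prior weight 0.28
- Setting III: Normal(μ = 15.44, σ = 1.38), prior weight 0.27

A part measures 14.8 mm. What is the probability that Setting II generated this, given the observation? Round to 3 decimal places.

0.509

The responsibility of component k is w_k f_k(x) divided by Σ_j w_j f_j(x).
Component likelihoods at x = 14.8 mm:
  L_I = 0.00962233
  L_II = 0.276005
  L_III = 0.259613
Prior × likelihood for each component:
  w_I·L_I = 0.45 × 0.00962233 = 0.00433005
  w_II·L_II = 0.28 × 0.276005 = 0.0772814
  w_III·L_III = 0.27 × 0.259613 = 0.0700956
Marginal: 0.00433005 + 0.0772814 + 0.0700956 = 0.151707
Responsibility of Setting II: 0.0772814 / 0.151707 ≈ 0.509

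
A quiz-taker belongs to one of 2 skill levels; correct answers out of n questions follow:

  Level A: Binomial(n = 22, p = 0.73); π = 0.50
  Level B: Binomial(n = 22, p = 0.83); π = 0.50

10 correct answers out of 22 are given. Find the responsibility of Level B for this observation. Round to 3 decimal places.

0.014

Posterior ∝ prior × likelihood, so P(k | x) ∝ π_k f_k(x); normalise over all components.
Evaluate each component's likelihood at the observed value:
  L_A = 0.00417119
  L_B = 5.84567e-05
Weight by the priors:
  π_A·L_A = 0.50 × 0.00417119 = 0.0020856
  π_B·L_B = 0.50 × 5.84567e-05 = 2.92284e-05
Sum: 0.0020856 + 2.92284e-05 = 0.00211483
P(Level B | the observation) ≈ 0.014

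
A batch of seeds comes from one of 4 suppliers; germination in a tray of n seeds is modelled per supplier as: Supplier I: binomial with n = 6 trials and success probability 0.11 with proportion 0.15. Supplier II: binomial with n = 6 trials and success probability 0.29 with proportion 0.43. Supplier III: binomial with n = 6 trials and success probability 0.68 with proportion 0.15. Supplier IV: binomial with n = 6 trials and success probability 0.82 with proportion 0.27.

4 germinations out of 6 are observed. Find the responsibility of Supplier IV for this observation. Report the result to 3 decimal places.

0.450

Apply Bayes' rule: the posterior for each component is proportional to its prior times its likelihood at x.
Component likelihoods at x = 4 germinations out of 6:
  L_I = 0.00173957
  L_II = 0.0534811
  L_III = 0.328418
  L_IV = 0.219731
Weight by the priors:
  π_I·L_I = 0.15 × 0.00173957 = 0.000260936
  π_II·L_II = 0.43 × 0.0534811 = 0.0229969
  π_III·L_III = 0.15 × 0.328418 = 0.0492627
  π_IV·L_IV = 0.27 × 0.219731 = 0.0593274
Denominator: 0.000260936 + 0.0229969 + 0.0492627 + 0.0593274 = 0.131848
P(Supplier IV | 4 germinations out of 6) ≈ 0.450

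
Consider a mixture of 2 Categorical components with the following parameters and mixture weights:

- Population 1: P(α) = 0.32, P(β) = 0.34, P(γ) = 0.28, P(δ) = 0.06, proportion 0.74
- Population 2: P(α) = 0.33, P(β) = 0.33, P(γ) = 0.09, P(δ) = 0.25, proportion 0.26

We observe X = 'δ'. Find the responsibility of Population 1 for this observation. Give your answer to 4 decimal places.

The responsibility of component k is P(Z=k) f_k(x) divided by Σ_j P(Z=j) f_j(x).
Component likelihoods at x = 'δ':
  L_1 = 0.06
  L_2 = 0.25
Weight by the priors:
  P(Z=1)·L_1 = 0.74 × 0.06 = 0.0444
  P(Z=2)·L_2 = 0.26 × 0.25 = 0.065
Evidence: 0.0444 + 0.065 = 0.1094
P(Population 1 | 'δ') ≈ 0.4059

0.4059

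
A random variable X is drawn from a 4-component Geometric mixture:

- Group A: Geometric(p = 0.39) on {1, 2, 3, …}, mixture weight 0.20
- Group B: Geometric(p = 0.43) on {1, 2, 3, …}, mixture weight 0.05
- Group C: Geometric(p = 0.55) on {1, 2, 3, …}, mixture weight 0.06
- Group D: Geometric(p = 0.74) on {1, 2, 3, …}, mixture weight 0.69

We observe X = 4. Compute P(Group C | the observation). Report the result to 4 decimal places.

0.0893

Apply Bayes' rule: the posterior for each component is proportional to its prior times its likelihood at x.
Evaluate each component's likelihood at the observed value:
  L_A = 0.39·(1−0.39)^3 = 0.39·0.226981 = 0.0885226
  L_B = 0.43·(1−0.43)^3 = 0.43·0.185193 = 0.079633
  L_C = 0.55·(1−0.55)^3 = 0.55·0.091125 = 0.0501187
  L_D = 0.74·(1−0.74)^3 = 0.74·0.017576 = 0.0130062
Prior × likelihood for each component:
  π_A·L_A = 0.20 × 0.0885226 = 0.0177045
  π_B·L_B = 0.05 × 0.079633 = 0.00398165
  π_C·L_C = 0.06 × 0.0501187 = 0.00300712
  π_D·L_D = 0.69 × 0.0130062 = 0.00897431
Marginal: 0.0177045 + 0.00398165 + 0.00300712 + 0.00897431 = 0.0336676
P(Group C | x) ≈ 0.0893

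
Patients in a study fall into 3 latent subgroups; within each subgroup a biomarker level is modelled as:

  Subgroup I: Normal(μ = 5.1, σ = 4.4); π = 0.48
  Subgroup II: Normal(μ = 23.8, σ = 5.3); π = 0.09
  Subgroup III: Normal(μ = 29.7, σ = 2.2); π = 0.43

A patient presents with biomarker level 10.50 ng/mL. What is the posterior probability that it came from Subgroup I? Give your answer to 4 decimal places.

0.9860

The responsibility of component k is π_k f_k(x) divided by Σ_j π_j f_j(x).
Normal densities:
  f_I = 0.0426963
  f_II = 0.00322999
  f_III = 5.24089e-18
Weight by the priors:
  π_I·f_I = 0.48 × 0.0426963 = 0.0204942
  π_II·f_II = 0.09 × 0.00322999 = 0.0002907
  π_III·f_III = 0.43 × 5.24089e-18 = 2.25358e-18
Sum: 0.0204942 + 0.0002907 + 2.25358e-18 = 0.0207849
So the posterior for Subgroup I is 0.0204942 / 0.0207849 ≈ 0.9860.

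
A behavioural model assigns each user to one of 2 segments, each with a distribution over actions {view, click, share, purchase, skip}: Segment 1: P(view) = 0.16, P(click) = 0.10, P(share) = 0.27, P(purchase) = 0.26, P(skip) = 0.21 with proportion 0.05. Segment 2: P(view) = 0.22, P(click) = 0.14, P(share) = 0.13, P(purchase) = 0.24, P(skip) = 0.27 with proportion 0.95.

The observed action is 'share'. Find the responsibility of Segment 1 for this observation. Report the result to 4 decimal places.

P(component k | x) = P(Z=k)·f_k(x) / marginal(x), where marginal(x) = Σ_j P(Z=j)·f_j(x).
Evaluate each component's likelihood at the observed value:
  L_1 = P(share | comp) = 0.27
  L_2 = P(share | comp) = 0.13
Weight by the priors:
  P(Z=1)·L_1 = 0.05 × 0.27 = 0.0135
  P(Z=2)·L_2 = 0.95 × 0.13 = 0.1235
Denominator: 0.0135 + 0.1235 = 0.137
P(Segment 1 | 'share') ≈ 0.0985

0.0985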